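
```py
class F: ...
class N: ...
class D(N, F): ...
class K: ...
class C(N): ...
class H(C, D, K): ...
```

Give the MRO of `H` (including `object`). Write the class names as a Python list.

L[H] = H + merge(L[C], L[D], L[K], [C D K])
  take C:  [C N object] + [D N F object] + [K object] + [C D K]
  take D:  [N object] + [D N F object] + [K object] + [D K]
  take N:  [N object] + [N F object] + [K object] + [K]
  take F:  [object] + [F object] + [K object] + [K]
  take K:  [object] + [object] + [K object] + [K]
  take object:  [object] + [object] + [object]

[H, C, D, N, F, K, object]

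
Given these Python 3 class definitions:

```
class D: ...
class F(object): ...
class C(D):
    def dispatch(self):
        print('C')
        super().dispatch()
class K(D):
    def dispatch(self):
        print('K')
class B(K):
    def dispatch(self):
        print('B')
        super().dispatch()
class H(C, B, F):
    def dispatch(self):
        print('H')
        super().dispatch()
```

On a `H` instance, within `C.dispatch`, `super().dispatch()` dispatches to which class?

L[H] = H + merge(L[C], L[B], L[F], [C B F])
  take C:  [C D object] + [B K D object] + [F object] + [C B F]
  take B:  [D object] + [B K D object] + [F object] + [B F]
  take K:  [D object] + [K D object] + [F object] + [F]
  take D:  [D object] + [D object] + [F object] + [F]
  take F:  [object] + [object] + [F object] + [F]
  take object:  [object] + [object] + [object]
MRO: H C B K D F object
super() in C.dispatch on a H instance goes to the class after C in H's MRO: B.

B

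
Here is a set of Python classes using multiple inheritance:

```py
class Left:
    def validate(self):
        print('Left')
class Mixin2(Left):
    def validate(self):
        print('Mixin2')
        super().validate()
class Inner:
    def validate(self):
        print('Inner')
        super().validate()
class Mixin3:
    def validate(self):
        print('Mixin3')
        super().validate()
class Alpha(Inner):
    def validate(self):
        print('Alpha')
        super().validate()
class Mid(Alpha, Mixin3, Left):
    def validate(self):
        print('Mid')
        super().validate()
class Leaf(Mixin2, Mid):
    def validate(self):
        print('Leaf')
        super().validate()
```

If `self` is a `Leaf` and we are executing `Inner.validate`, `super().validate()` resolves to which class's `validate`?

Mixin3

L[Leaf] = Leaf + merge(L[Mixin2], L[Mid], [Mixin2 Mid])
  take Mixin2:  [Mixin2 Left object] + [Mid Alpha Inner Mixin3 Left object] + [Mixin2 Mid]
  take Mid:  [Left object] + [Mid Alpha Inner Mixin3 Left object] + [Mid]
  take Alpha:  [Left object] + [Alpha Inner Mixin3 Left object]
  take Inner:  [Left object] + [Inner Mixin3 Left object]
  take Mixin3:  [Left object] + [Mixin3 Left object]
  take Left:  [Left object] + [Left object]
  take object:  [object] + [object]
MRO: Leaf Mixin2 Mid Alpha Inner Mixin3 Left object
super() in Inner.validate on a Leaf instance goes to the class after Inner in Leaf's MRO: Mixin3.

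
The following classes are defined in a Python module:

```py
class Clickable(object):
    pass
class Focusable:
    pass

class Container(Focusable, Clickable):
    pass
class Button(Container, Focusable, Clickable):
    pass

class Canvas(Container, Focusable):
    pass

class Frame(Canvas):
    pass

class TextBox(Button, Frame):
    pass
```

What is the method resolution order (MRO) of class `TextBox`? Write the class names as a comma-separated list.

L[TextBox] = TextBox + merge(L[Button], L[Frame], [Button Frame])
  take Button:  [Button Container Focusable Clickable object] + [Frame Canvas Container Focusable Clickable object] + [Button Frame]
  take Frame:  [Container Focusable Clickable object] + [Frame Canvas Container Focusable Clickable object] + [Frame]
  take Canvas:  [Container Focusable Clickable object] + [Canvas Container Focusable Clickable object]
  take Container:  [Container Focusable Clickable object] + [Container Focusable Clickable object]
  take Focusable:  [Focusable Clickable object] + [Focusable Clickable object]
  take Clickable:  [Clickable object] + [Clickable object]
  take object:  [object] + [object]

TextBox, Button, Frame, Canvas, Container, Focusable, Clickable, object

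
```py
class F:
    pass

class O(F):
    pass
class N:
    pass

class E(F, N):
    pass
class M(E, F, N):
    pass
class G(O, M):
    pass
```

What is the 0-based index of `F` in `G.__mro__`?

4

L[G] = G + merge(L[O], L[M], [O M])
  take O:  [O F object] + [M E F N object] + [O M]
  take M:  [F object] + [M E F N object] + [M]
  take E:  [F object] + [E F N object]
  take F:  [F object] + [F N object]
  take N:  [object] + [N object]
  take object:  [object] + [object]
MRO: G O M E F N object
F sits at index 4.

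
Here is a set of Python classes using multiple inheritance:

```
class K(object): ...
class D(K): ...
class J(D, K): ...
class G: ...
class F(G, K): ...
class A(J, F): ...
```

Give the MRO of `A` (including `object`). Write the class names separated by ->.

L[A] = A + merge(L[J], L[F], [J F])
  take J:  [J D K object] + [F G K object] + [J F]
  take D:  [D K object] + [F G K object] + [F]
  take F:  [K object] + [F G K object] + [F]
  take G:  [K object] + [G K object]
  take K:  [K object] + [K object]
  take object:  [object] + [object]

A -> J -> D -> F -> G -> K -> object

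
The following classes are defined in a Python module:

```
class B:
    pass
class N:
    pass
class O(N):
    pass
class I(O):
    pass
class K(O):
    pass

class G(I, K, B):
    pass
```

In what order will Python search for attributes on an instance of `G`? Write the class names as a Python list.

[G, I, K, O, N, B, object]

L[G] = G + merge(L[I], L[K], L[B], [I K B])
  take I:  [I O N object] + [K O N object] + [B object] + [I K B]
  take K:  [O N object] + [K O N object] + [B object] + [K B]
  take O:  [O N object] + [O N object] + [B object] + [B]
  take N:  [N object] + [N object] + [B object] + [B]
  take B:  [object] + [object] + [B object] + [B]
  take object:  [object] + [object] + [object]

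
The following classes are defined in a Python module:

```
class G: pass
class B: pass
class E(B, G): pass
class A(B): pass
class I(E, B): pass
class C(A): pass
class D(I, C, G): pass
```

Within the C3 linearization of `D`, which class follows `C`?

L[D] = D + merge(L[I], L[C], L[G], [I C G])
  take I:  [I E B G object] + [C A B object] + [G object] + [I C G]
  take E:  [E B G object] + [C A B object] + [G object] + [C G]
  take C:  [B G object] + [C A B object] + [G object] + [C G]
  take A:  [B G object] + [A B object] + [G object] + [G]
  take B:  [B G object] + [B object] + [G object] + [G]
  take G:  [G object] + [object] + [G object] + [G]
  take object:  [object] + [object] + [object]
MRO: D I E C A B G object
C is at position 3; next is A.

A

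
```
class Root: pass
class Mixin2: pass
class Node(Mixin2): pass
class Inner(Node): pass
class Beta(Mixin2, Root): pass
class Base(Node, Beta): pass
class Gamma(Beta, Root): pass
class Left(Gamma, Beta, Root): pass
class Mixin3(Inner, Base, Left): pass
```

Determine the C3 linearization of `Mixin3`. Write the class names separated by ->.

Mixin3 -> Inner -> Base -> Node -> Left -> Gamma -> Beta -> Mixin2 -> Root -> object

L[Mixin3] = Mixin3 + merge(L[Inner], L[Base], L[Left], [Inner Base Left])
  take Inner:  [Inner Node Mixin2 object] + [Base Node Beta Mixin2 Root object] + [Left Gamma Beta Mixin2 Root object] + [Inner Base Left]
  take Base:  [Node Mixin2 object] + [Base Node Beta Mixin2 Root object] + [Left Gamma Beta Mixin2 Root object] + [Base Left]
  take Node:  [Node Mixin2 object] + [Node Beta Mixin2 Root object] + [Left Gamma Beta Mixin2 Root object] + [Left]
  take Left:  [Mixin2 object] + [Beta Mixin2 Root object] + [Left Gamma Beta Mixin2 Root object] + [Left]
  take Gamma:  [Mixin2 object] + [Beta Mixin2 Root object] + [Gamma Beta Mixin2 Root object]
  take Beta:  [Mixin2 object] + [Beta Mixin2 Root object] + [Beta Mixin2 Root object]
  take Mixin2:  [Mixin2 object] + [Mixin2 Root object] + [Mixin2 Root object]
  take Root:  [object] + [Root object] + [Root object]
  take object:  [object] + [object] + [object]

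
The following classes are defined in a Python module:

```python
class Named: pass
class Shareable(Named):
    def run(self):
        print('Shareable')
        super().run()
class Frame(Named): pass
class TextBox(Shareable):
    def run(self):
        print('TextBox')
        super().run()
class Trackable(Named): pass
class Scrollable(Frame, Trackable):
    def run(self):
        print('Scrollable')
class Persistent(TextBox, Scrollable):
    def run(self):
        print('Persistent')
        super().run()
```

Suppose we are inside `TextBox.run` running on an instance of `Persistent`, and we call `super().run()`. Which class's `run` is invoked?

L[Persistent] = Persistent + merge(L[TextBox], L[Scrollable], [TextBox Scrollable])
  take TextBox:  [TextBox Shareable Named object] + [Scrollable Frame Trackable Named object] + [TextBox Scrollable]
  take Shareable:  [Shareable Named object] + [Scrollable Frame Trackable Named object] + [Scrollable]
  take Scrollable:  [Named object] + [Scrollable Frame Trackable Named object] + [Scrollable]
  take Frame:  [Named object] + [Frame Trackable Named object]
  take Trackable:  [Named object] + [Trackable Named object]
  take Named:  [Named object] + [Named object]
  take object:  [object] + [object]
MRO: Persistent TextBox Shareable Scrollable Frame Trackable Named object
super() in TextBox.run on a Persistent instance goes to the class after TextBox in Persistent's MRO: Shareable.

Shareable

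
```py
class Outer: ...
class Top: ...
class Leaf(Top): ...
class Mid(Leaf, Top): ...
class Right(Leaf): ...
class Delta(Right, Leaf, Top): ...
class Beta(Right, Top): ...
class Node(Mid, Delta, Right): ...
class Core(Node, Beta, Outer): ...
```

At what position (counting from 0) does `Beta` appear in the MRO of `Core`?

L[Core] = Core + merge(L[Node], L[Beta], L[Outer], [Node Beta Outer])
  take Node:  [Node Mid Delta Right Leaf Top object] + [Beta Right Leaf Top object] + [Outer object] + [Node Beta Outer]
  take Mid:  [Mid Delta Right Leaf Top object] + [Beta Right Leaf Top object] + [Outer object] + [Beta Outer]
  take Delta:  [Delta Right Leaf Top object] + [Beta Right Leaf Top object] + [Outer object] + [Beta Outer]
  take Beta:  [Right Leaf Top object] + [Beta Right Leaf Top object] + [Outer object] + [Beta Outer]
  take Right:  [Right Leaf Top object] + [Right Leaf Top object] + [Outer object] + [Outer]
  take Leaf:  [Leaf Top object] + [Leaf Top object] + [Outer object] + [Outer]
  take Top:  [Top object] + [Top object] + [Outer object] + [Outer]
  take Outer:  [object] + [object] + [Outer object] + [Outer]
  take object:  [object] + [object] + [object]
MRO: Core Node Mid Delta Beta Right Leaf Top Outer object
Beta sits at index 4.

4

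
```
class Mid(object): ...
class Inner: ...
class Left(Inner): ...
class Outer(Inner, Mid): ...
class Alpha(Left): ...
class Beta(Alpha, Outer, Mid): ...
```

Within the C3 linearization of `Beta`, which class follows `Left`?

L[Beta] = Beta + merge(L[Alpha], L[Outer], L[Mid], [Alpha Outer Mid])
  take Alpha:  [Alpha Left Inner object] + [Outer Inner Mid object] + [Mid object] + [Alpha Outer Mid]
  take Left:  [Left Inner object] + [Outer Inner Mid object] + [Mid object] + [Outer Mid]
  take Outer:  [Inner object] + [Outer Inner Mid object] + [Mid object] + [Outer Mid]
  take Inner:  [Inner object] + [Inner Mid object] + [Mid object] + [Mid]
  take Mid:  [object] + [Mid object] + [Mid object] + [Mid]
  take object:  [object] + [object] + [object]
MRO: Beta Alpha Left Outer Inner Mid object
Left is at position 2; next is Outer.

Outer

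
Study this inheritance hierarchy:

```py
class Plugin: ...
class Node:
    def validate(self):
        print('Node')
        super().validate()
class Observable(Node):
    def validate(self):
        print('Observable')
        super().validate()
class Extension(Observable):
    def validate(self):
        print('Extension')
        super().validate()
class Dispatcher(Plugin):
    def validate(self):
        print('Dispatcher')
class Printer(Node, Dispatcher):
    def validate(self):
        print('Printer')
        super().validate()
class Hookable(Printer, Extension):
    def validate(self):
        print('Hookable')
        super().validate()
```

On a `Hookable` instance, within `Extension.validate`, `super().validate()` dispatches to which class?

L[Hookable] = Hookable + merge(L[Printer], L[Extension], [Printer Extension])
  take Printer:  [Printer Node Dispatcher Plugin object] + [Extension Observable Node object] + [Printer Extension]
  take Extension:  [Node Dispatcher Plugin object] + [Extension Observable Node object] + [Extension]
  take Observable:  [Node Dispatcher Plugin object] + [Observable Node object]
  take Node:  [Node Dispatcher Plugin object] + [Node object]
  take Dispatcher:  [Dispatcher Plugin object] + [object]
  take Plugin:  [Plugin object] + [object]
  take object:  [object] + [object]
MRO: Hookable Printer Extension Observable Node Dispatcher Plugin object
super() in Extension.validate on a Hookable instance goes to the class after Extension in Hookable's MRO: Observable.

Observable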